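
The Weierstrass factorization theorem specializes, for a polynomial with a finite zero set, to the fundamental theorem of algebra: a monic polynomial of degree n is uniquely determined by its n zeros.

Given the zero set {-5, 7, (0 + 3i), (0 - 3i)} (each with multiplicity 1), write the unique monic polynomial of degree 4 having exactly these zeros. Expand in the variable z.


The polynomial is p(z) = ∏_{α ∈ S} (z − α), where S = {-5, 7, (0 + 3i), (0 - 3i)}.
Expanding the product yields: p(z) = z^4 -2·z^3 -26·z^2 -18·z -315.
Note conjugate pairs combine to real quadratics: (z − (0+3i))(z − (0−3i)) = z² + 9.
The resulting polynomial has degree 4 and real coefficients as required.

p(z) = z^4 -2·z^3 -26·z^2 -18·z -315.


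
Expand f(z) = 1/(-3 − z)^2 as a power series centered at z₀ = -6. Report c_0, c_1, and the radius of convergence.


Let w = z − z₀, so z = z₀ + w.
Then -3 − z = -3 − (z₀ + w) = (-3 − z₀) − w = 3 − w.
f(z) = 1/(3 − w)^2 = (1/(3)^2) · (1 − w/(3))^{−2}.
By the binomial series (1−u)^{−2} = Σ_{n≥0} C(n+1, 1) u^n for |u|<1, with u = w/(3):
  c_n = C(n+1, 1) / (3)^(n+2).
  c_0 = 1/(3)^2 = 1/9.
  c_1 = 2/(3)^3 = 2/27.
The series is valid for |w/d| < 1, i.e. |z − z₀| < |d|.
Radius of convergence: R = |-3 − z₀| = |3| = 3 (distance from z₀ to the singularity z = -3).

c_0 = 1/9, c_1 = 2/27; R = 3.


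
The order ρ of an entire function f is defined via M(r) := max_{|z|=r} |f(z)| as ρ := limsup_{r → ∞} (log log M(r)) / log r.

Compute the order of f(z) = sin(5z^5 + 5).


Write sin(w) = (e^{iw} ± e^{−iw})/(2 or 2i), so |sin(w)| ≤ e^{|w|}. With w = 5z^5 + 5, |w| ≤ 5r^5 + 5 on |z|=r, giving M(r) ≤ e^{5r^5 + 5} and ρ ≤ 5. For the lower bound, choose z on |z|=r with 5z^5 purely imaginary of modulus 5r^5; then |sin(5z^5 + 5)| grows like e^{5r^5}/2, so ρ ≥ 5. Hence ρ = 5.
Therefore ρ = 5.

Order ρ = 5.


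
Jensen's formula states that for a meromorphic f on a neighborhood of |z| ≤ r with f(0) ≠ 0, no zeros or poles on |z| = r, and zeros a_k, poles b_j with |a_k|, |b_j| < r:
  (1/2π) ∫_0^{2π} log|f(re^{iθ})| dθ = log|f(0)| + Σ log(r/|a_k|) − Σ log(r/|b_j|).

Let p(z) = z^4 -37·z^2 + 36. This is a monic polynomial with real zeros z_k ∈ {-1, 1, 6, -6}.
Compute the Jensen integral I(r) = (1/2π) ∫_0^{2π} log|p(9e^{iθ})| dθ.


Zeros: -6, -1, 1, 6; r = 9.
Inside |z| < r: -6, -1, 1, 6. Outside (|z| ≥ r): ∅.
p(0) = 36, so log|p(0)| = log(36) = 3.5835.
Apply Jensen: I(r) = log|p(0)| + Σ_k log(r/|z_k|), summed over zeros inside |z| < r.
  log(r/|z_k|) for z_k = -1: log(9/1) = 2.1972
  log(r/|z_k|) for z_k = 1: log(9/1) = 2.1972
  log(r/|z_k|) for z_k = 6: log(9/6) = 0.4055
  log(r/|z_k|) for z_k = -6: log(9/6) = 0.4055
Sum over inside zeros: 5.2054.
I(r) = log|p(0)| + (inside sum) = 3.5835 + 5.2054 = 8.7889.
Closed form (all zeros inside, monic): I(r) = n·log(r) = 4·log(9) = 8.7889. ✓

I(r) ≈ 8.7889.


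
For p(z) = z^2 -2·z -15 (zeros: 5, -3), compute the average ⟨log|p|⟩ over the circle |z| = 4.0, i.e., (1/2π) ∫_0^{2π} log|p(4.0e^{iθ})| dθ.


Zeros: -3, 5; r = 4.0.
Inside |z| < r: -3. Outside (|z| ≥ r): 5.
p(0) = -15, so log|p(0)| = log(15) = 2.7081.
Apply Jensen: I(r) = log|p(0)| + Σ_k log(r/|z_k|), summed over zeros inside |z| < r.
  log(r/|z_k|) for z_k = -3: log(4.0/3) = 0.2877
  Outside zeros (5) contribute nothing to the Jensen sum.
Sum over inside zeros: 0.2877.
I(r) = log|p(0)| + (inside sum) = 2.7081 + 0.2877 = 2.9957.
Note: since some zeros are outside |z| ≤ r, the simplified n·log(r) form does NOT apply — only the inside zeros contribute.

I(r) ≈ 2.9957.


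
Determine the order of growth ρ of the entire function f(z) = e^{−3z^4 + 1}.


|e^{−3z^4 + 1}| = e^{Re(-3·z^4) + 1} ≤ e^{3|z|^4 + 1} = e^{3r^4 + 1} on |z| = r, so ρ ≤ 4. Choosing z on |z|=r so that -3·z^4 is real positive (always possible by picking arg z appropriately) gives |f(z)| = e^{3r^4 + 1}, matching the bound. The additive constant 1 does not affect log log M(r) ~ 4·log r. Hence ρ = 4.
Therefore ρ = 4.

Order ρ = 4.


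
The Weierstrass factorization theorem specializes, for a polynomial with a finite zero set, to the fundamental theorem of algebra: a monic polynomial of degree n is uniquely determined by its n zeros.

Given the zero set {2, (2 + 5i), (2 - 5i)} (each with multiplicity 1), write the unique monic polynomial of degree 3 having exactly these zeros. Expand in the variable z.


The polynomial is p(z) = ∏_{α ∈ S} (z − α), where S = {2, (2 + 5i), (2 - 5i)}.
Expanding the product yields: p(z) = z^3 -6·z^2 + 37·z -58.
Note conjugate pairs combine to real quadratics: (z − (2+5i))(z − (2−5i)) = z² − 4z + 29.
The resulting polynomial has degree 3 and real coefficients as required.

p(z) = z^3 -6·z^2 + 37·z -58.


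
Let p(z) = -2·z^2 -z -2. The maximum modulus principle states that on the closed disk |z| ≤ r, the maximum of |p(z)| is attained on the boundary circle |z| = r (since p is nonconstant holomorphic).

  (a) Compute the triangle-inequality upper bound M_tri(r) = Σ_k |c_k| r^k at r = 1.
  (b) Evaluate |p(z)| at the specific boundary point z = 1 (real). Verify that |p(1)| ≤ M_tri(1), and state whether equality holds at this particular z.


Coefficients: c_0 = -2, c_1 = -1, c_2 = -2. Radius r = 1.
Part (a). Triangle bound: M_tri(r) = Σ_k |c_k| r^k
  = |-2|·1^0 + |-1|·1^1 + |-2|·1^2
  = 2 + 1 + 2 = 5.
This bounds M(r) := max_{|z|=r} |p(z)| from above; equality holds iff all terms c_k z^k can be made to align in phase at a single z on |z|=r.
Part (b). At z = 1 (real, on the circle |z| = r):
  p(1) = (-2)·1^0 + (-1)·1^1 + (-2)·1^2 = -5.
  |p(1)| = 5.
Since all nonzero coefficients share the same sign, |p(1)| = 5 = M_tri(1); the triangle bound is attained at z = 1, so in fact M(r) = 5.

M_tri(1) = 5; |p(1)| = 5; equality at z=1: yes.


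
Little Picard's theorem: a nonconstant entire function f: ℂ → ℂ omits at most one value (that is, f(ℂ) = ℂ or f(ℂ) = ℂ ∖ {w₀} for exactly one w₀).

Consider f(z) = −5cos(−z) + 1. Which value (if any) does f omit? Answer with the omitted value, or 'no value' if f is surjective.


Little Picard bounds the complement of f(ℂ) to at most one point.
cos is entire and surjective onto ℂ: for every w ∈ ℂ, cos(ζ) = w has a solution ζ ∈ ℂ (e.g., via the complex inverse arccos). With ζ = −z this gives z = ζ/(-1). Then -5·cos(−z) takes every value in -5·ℂ = ℂ, and adding 1 is a bijection of ℂ. So f is surjective and omits no value. (Note: only on the real line is cos bounded by [−1, 1].)

Omitted value: no value.


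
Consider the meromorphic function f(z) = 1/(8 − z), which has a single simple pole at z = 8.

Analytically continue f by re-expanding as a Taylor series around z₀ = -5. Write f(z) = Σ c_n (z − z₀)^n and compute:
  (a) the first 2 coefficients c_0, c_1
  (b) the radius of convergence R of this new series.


Let w = z − z₀, so z = z₀ + w.
Then 8 − z = 8 − (z₀ + w) = (8 − z₀) − w = 13 − w.
f(z) = 1/(13 − w) = (1/(13)) · 1/(1 − w/(13)) = Σ_{n≥0} w^n / (13)^(n+1).
So c_n = 1/(13)^(n+1):
  c_0 = 1/(13)^1 = 1/13.
  c_1 = 1/(13)^2 = 1/169.
The series is valid for |w/d| < 1, i.e. |z − z₀| < |d|.
Radius of convergence: R = |8 − z₀| = |13| = 13 (distance from z₀ to the singularity z = 8).

c_0 = 1/13, c_1 = 1/169; R = 13.


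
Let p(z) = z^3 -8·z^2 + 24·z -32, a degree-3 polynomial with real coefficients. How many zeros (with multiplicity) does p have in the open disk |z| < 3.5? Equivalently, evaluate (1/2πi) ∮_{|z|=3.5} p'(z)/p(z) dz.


The zeros of p are: 4, (2 + 2i), (2 - 2i).
Their magnitudes are: 4, 2.828, 2.828.
Zeros with |z| < R = 3.5: (2 + 2i), (2 - 2i).
Count = 2.
By the argument principle, (1/2πi) ∮_{|z|=R} p'(z)/p(z) dz equals exactly this count.

Number of zeros inside |z| < 3.5: 2.


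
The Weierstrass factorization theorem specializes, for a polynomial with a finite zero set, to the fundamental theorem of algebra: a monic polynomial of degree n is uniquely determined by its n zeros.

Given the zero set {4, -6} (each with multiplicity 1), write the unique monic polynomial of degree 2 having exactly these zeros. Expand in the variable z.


The polynomial is p(z) = ∏_{α ∈ S} (z − α), where S = {4, -6}.
Expanding the product yields: p(z) = z^2 + 2·z -24.
The resulting polynomial has degree 2 and real coefficients as required.

p(z) = z^2 + 2·z -24.


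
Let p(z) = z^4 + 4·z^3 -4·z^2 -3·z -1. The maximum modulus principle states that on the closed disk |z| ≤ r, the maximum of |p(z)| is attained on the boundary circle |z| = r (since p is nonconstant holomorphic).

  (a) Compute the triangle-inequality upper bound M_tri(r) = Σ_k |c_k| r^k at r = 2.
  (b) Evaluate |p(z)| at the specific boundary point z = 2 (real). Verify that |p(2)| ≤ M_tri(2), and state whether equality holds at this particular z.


Coefficients: c_0 = -1, c_1 = -3, c_2 = -4, c_3 = 4, c_4 = 1. Radius r = 2.
Part (a). Triangle bound: M_tri(r) = Σ_k |c_k| r^k
  = |-1|·2^0 + |-3|·2^1 + |-4|·2^2 + |4|·2^3 + |1|·2^4
  = 1 + 6 + 16 + 32 + 16 = 71.
This bounds M(r) := max_{|z|=r} |p(z)| from above; equality holds iff all terms c_k z^k can be made to align in phase at a single z on |z|=r.
Part (b). At z = 2 (real, on the circle |z| = r):
  p(2) = (-1)·2^0 + (-3)·2^1 + (-4)·2^2 + (4)·2^3 + (1)·2^4 = 25.
  |p(2)| = 25.
Check: |p(2)| = 25 ≤ 71 = M_tri(2). ✓ Equality does not hold at z = 2 (the coefficients have mixed signs, so the terms do not all align in phase there).

M_tri(2) = 71; |p(2)| = 25; equality at z=2: no.


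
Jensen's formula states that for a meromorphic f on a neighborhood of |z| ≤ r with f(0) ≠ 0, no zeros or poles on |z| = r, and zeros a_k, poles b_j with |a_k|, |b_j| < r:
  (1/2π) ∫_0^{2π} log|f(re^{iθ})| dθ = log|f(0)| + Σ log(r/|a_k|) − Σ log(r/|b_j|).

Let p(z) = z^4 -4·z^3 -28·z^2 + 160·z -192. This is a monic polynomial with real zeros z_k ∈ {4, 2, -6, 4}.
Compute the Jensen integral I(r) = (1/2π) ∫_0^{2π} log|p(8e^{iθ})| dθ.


Zeros: -6, 2, 4, 4; r = 8.
Inside |z| < r: -6, 2, 4, 4. Outside (|z| ≥ r): ∅.
p(0) = -192, so log|p(0)| = log(192) = 5.2575.
Apply Jensen: I(r) = log|p(0)| + Σ_k log(r/|z_k|), summed over zeros inside |z| < r.
  log(r/|z_k|) for z_k = 4: log(8/4) = 0.6931
  log(r/|z_k|) for z_k = 2: log(8/2) = 1.3863
  log(r/|z_k|) for z_k = -6: log(8/6) = 0.2877
  log(r/|z_k|) for z_k = 4: log(8/4) = 0.6931
Sum over inside zeros: 3.0603.
I(r) = log|p(0)| + (inside sum) = 5.2575 + 3.0603 = 8.3178.
Closed form (all zeros inside, monic): I(r) = n·log(r) = 4·log(8) = 8.3178. ✓

I(r) ≈ 8.3178.


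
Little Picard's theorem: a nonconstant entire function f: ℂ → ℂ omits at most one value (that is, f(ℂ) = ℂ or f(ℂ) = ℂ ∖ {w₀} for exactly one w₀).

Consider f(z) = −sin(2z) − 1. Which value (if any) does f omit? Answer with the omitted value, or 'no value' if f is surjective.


Little Picard bounds the complement of f(ℂ) to at most one point.
sin is entire and surjective onto ℂ: for every w ∈ ℂ, sin(ζ) = w has a solution ζ ∈ ℂ (e.g., via the complex inverse arcsin). With ζ = 2z this gives z = ζ/(2). Then -1·sin(2z) takes every value in -1·ℂ = ℂ, and adding -1 is a bijection of ℂ. So f is surjective and omits no value. (Note: only on the real line is sin bounded by [−1, 1].)

Omitted value: no value.


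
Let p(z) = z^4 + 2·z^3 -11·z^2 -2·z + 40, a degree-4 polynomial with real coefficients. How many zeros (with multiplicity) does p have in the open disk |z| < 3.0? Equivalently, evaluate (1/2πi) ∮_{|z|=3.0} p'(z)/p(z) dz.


The zeros of p are: -2, -4, (2 + 1i), (2 - 1i).
Their magnitudes are: 2, 4, 2.236, 2.236.
Zeros with |z| < R = 3.0: -2, (2 + 1i), (2 - 1i).
Count = 3.
By the argument principle, (1/2πi) ∮_{|z|=R} p'(z)/p(z) dz equals exactly this count.

Number of zeros inside |z| < 3.0: 3.


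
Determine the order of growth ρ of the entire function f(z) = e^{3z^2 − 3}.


|e^{3z^2 − 3}| = e^{Re(3·z^2) + -3} ≤ e^{3|z|^2 + -3} = e^{3r^2 + -3} on |z| = r, so ρ ≤ 2. Choosing z on |z|=r so that 3·z^2 is real positive (always possible by picking arg z appropriately) gives |f(z)| = e^{3r^2 + -3}, matching the bound. The additive constant -3 does not affect log log M(r) ~ 2·log r. Hence ρ = 2.
Therefore ρ = 2.

Order ρ = 2.


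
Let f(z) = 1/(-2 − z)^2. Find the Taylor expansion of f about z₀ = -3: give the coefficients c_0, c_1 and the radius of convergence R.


Let w = z − z₀, so z = z₀ + w.
Then -2 − z = -2 − (z₀ + w) = (-2 − z₀) − w = 1 − w.
f(z) = 1/(1 − w)^2 = (1/(1)^2) · (1 − w/(1))^{−2}.
By the binomial series (1−u)^{−2} = Σ_{n≥0} C(n+1, 1) u^n for |u|<1, with u = w/(1):
  c_n = C(n+1, 1) / (1)^(n+2).
  c_0 = 1/(1)^2 = 1.
  c_1 = 2/(1)^3 = 2.
The series is valid for |w/d| < 1, i.e. |z − z₀| < |d|.
Radius of convergence: R = |-2 − z₀| = |1| = 1 (distance from z₀ to the singularity z = -2).

c_0 = 1, c_1 = 2; R = 1.


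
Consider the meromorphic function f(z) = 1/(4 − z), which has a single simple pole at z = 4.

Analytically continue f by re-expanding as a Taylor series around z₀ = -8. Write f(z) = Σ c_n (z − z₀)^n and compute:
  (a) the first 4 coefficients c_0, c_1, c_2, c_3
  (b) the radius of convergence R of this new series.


Let w = z − z₀, so z = z₀ + w.
Then 4 − z = 4 − (z₀ + w) = (4 − z₀) − w = 12 − w.
f(z) = 1/(12 − w) = (1/(12)) · 1/(1 − w/(12)) = Σ_{n≥0} w^n / (12)^(n+1).
So c_n = 1/(12)^(n+1):
  c_0 = 1/(12)^1 = 1/12.
  c_1 = 1/(12)^2 = 1/144.
  c_2 = 1/(12)^3 = 1/1728.
  c_3 = 1/(12)^4 = 1/20736.
The series is valid for |w/d| < 1, i.e. |z − z₀| < |d|.
Radius of convergence: R = |4 − z₀| = |12| = 12 (distance from z₀ to the singularity z = 4).

c_0 = 1/12, c_1 = 1/144, c_2 = 1/1728, c_3 = 1/20736; R = 12.


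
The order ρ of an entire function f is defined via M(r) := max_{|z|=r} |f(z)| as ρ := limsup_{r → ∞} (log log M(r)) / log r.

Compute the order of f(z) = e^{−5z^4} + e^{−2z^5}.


Each summand is entire of order 4 and 5 respectively (as in the single-exponential case). The order of a sum is at most the max of the orders, so ρ ≤ 5. For the lower bound: on |z|=r choose arg z so that -2z^5 is real positive; then |e^{-2z^5}| = e^{2r^5} while |e^{-5z^4}| ≤ e^{5r^4} = o(e^{2r^5}). So |f| ≥ e^{2r^5}(1 − o(1)) and ρ ≥ 5. Hence ρ = max(4, 5) = 5.
Therefore ρ = 5.

Order ρ = 5.


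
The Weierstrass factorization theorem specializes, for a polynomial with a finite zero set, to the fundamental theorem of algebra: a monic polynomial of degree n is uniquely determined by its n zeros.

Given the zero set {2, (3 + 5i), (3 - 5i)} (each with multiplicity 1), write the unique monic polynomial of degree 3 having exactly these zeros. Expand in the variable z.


The polynomial is p(z) = ∏_{α ∈ S} (z − α), where S = {2, (3 + 5i), (3 - 5i)}.
Expanding the product yields: p(z) = z^3 -8·z^2 + 46·z -68.
Note conjugate pairs combine to real quadratics: (z − (3+5i))(z − (3−5i)) = z² − 6z + 34.
The resulting polynomial has degree 3 and real coefficients as required.

p(z) = z^3 -8·z^2 + 46·z -68.


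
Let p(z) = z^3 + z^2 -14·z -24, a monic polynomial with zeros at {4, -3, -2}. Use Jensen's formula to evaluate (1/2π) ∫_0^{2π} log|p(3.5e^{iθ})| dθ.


Zeros: -3, -2, 4; r = 3.5.
Inside |z| < r: -3, -2. Outside (|z| ≥ r): 4.
p(0) = -24, so log|p(0)| = log(24) = 3.1781.
Apply Jensen: I(r) = log|p(0)| + Σ_k log(r/|z_k|), summed over zeros inside |z| < r.
  log(r/|z_k|) for z_k = -3: log(3.5/3) = 0.1542
  log(r/|z_k|) for z_k = -2: log(3.5/2) = 0.5596
  Outside zeros (4) contribute nothing to the Jensen sum.
Sum over inside zeros: 0.7138.
I(r) = log|p(0)| + (inside sum) = 3.1781 + 0.7138 = 3.8918.
Note: since some zeros are outside |z| ≤ r, the simplified n·log(r) form does NOT apply — only the inside zeros contribute.

I(r) ≈ 3.8918.


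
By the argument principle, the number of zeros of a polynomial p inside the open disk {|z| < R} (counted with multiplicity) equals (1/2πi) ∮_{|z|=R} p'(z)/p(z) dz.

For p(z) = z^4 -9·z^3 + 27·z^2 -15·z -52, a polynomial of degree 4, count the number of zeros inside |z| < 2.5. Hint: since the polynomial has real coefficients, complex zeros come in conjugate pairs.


The zeros of p are: (3 + 2i), (3 - 2i), 4, -1.
Their magnitudes are: 3.606, 3.606, 4, 1.
Zeros with |z| < R = 2.5: -1.
Count = 1.
By the argument principle, (1/2πi) ∮_{|z|=R} p'(z)/p(z) dz equals exactly this count.

Number of zeros inside |z| < 2.5: 1.


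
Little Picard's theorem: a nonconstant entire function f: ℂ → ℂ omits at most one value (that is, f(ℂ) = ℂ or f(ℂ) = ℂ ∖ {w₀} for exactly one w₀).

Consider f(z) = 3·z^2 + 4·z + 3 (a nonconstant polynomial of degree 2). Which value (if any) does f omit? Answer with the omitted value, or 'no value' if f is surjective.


Little Picard bounds the complement of f(ℂ) to at most one point.
For every w ∈ ℂ, the equation p(z) − w = 0 is a nonconstant polynomial in z and hence has at least one root by the fundamental theorem of algebra. So p is surjective onto ℂ, omitting no value.

Omitted value: no value.


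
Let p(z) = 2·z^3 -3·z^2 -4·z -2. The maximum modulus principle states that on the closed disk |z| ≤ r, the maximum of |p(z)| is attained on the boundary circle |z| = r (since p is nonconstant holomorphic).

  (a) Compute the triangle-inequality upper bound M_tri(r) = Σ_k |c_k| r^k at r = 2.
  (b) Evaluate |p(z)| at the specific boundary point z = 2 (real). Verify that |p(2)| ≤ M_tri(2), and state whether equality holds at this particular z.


Coefficients: c_0 = -2, c_1 = -4, c_2 = -3, c_3 = 2. Radius r = 2.
Part (a). Triangle bound: M_tri(r) = Σ_k |c_k| r^k
  = |-2|·2^0 + |-4|·2^1 + |-3|·2^2 + |2|·2^3
  = 2 + 8 + 12 + 16 = 38.
This bounds M(r) := max_{|z|=r} |p(z)| from above; equality holds iff all terms c_k z^k can be made to align in phase at a single z on |z|=r.
Part (b). At z = 2 (real, on the circle |z| = r):
  p(2) = (-2)·2^0 + (-4)·2^1 + (-3)·2^2 + (2)·2^3 = -6.
  |p(2)| = 6.
Check: |p(2)| = 6 ≤ 38 = M_tri(2). ✓ Equality does not hold at z = 2 (the coefficients have mixed signs, so the terms do not all align in phase there).

M_tri(2) = 38; |p(2)| = 6; equality at z=2: no.


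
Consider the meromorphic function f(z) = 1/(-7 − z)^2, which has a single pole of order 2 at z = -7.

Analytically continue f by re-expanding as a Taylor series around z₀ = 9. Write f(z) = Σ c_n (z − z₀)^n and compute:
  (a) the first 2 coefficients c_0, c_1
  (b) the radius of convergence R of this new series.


Let w = z − z₀, so z = z₀ + w.
Then -7 − z = -7 − (z₀ + w) = (-7 − z₀) − w = -16 − w.
f(z) = 1/(-16 − w)^2 = (1/(-16)^2) · (1 − w/(-16))^{−2}.
By the binomial series (1−u)^{−2} = Σ_{n≥0} C(n+1, 1) u^n for |u|<1, with u = w/(-16):
  c_n = C(n+1, 1) / (-16)^(n+2).
  c_0 = 1/(-16)^2 = 1/256.
  c_1 = 2/(-16)^3 = -1/2048.
The series is valid for |w/d| < 1, i.e. |z − z₀| < |d|.
Radius of convergence: R = |-7 − z₀| = |-16| = 16 (distance from z₀ to the singularity z = -7).

c_0 = 1/256, c_1 = -1/2048; R = 16.


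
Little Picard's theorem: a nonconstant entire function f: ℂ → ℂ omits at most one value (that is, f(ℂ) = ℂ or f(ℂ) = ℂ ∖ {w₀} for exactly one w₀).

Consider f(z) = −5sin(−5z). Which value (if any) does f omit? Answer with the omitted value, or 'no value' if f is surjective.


Little Picard bounds the complement of f(ℂ) to at most one point.
sin is entire and surjective onto ℂ: for every w ∈ ℂ, sin(ζ) = w has a solution ζ ∈ ℂ (e.g., via the complex inverse arcsin). With ζ = −5z this gives z = ζ/(-5). Then -5·sin(−5z) takes every value in -5·ℂ = ℂ, and adding 0 is a bijection of ℂ. So f is surjective and omits no value. (Note: only on the real line is sin bounded by [−1, 1].)

Omitted value: no value.


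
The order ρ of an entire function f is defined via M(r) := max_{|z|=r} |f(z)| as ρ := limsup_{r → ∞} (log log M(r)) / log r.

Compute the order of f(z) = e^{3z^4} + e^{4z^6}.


Each summand is entire of order 4 and 6 respectively (as in the single-exponential case). The order of a sum is at most the max of the orders, so ρ ≤ 6. For the lower bound: on |z|=r choose arg z so that 4z^6 is real positive; then |e^{4z^6}| = e^{4r^6} while |e^{3z^4}| ≤ e^{3r^4} = o(e^{4r^6}). So |f| ≥ e^{4r^6}(1 − o(1)) and ρ ≥ 6. Hence ρ = max(4, 6) = 6.
Therefore ρ = 6.

Order ρ = 6.


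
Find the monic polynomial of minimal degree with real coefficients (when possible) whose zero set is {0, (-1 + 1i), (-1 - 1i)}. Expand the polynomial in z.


The polynomial is p(z) = ∏_{α ∈ S} (z − α), where S = {0, (-1 + 1i), (-1 - 1i)}.
Expanding the product yields: p(z) = z^3 + 2·z^2 + 2·z.
Note conjugate pairs combine to real quadratics: (z − (-1+1i))(z − (-1−1i)) = z² + 2z + 2.
The resulting polynomial has degree 3 and real coefficients as required.

p(z) = z^3 + 2·z^2 + 2·z.


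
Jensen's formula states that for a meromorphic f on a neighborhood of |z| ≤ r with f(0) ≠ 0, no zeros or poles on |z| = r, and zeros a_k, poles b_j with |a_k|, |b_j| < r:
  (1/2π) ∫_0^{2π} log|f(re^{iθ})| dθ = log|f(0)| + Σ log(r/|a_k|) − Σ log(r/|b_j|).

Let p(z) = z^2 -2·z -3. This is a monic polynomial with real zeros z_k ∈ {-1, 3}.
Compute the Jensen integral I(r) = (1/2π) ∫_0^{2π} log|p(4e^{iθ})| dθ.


Zeros: -1, 3; r = 4.
Inside |z| < r: -1, 3. Outside (|z| ≥ r): ∅.
p(0) = -3, so log|p(0)| = log(3) = 1.0986.
Apply Jensen: I(r) = log|p(0)| + Σ_k log(r/|z_k|), summed over zeros inside |z| < r.
  log(r/|z_k|) for z_k = -1: log(4/1) = 1.3863
  log(r/|z_k|) for z_k = 3: log(4/3) = 0.2877
Sum over inside zeros: 1.6740.
I(r) = log|p(0)| + (inside sum) = 1.0986 + 1.6740 = 2.7726.
Closed form (all zeros inside, monic): I(r) = n·log(r) = 2·log(4) = 2.7726. ✓

I(r) ≈ 2.7726.


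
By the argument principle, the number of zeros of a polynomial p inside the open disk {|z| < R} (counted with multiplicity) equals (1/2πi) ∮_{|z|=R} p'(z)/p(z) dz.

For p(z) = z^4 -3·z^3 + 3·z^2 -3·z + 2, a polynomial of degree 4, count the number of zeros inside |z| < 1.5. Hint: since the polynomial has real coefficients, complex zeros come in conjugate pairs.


The zeros of p are: (0 + 1i), (0 - 1i), 2, 1.
Their magnitudes are: 1, 1, 2, 1.
Zeros with |z| < R = 1.5: (0 + 1i), (0 - 1i), 1.
Count = 3.
By the argument principle, (1/2πi) ∮_{|z|=R} p'(z)/p(z) dz equals exactly this count.

Number of zeros inside |z| < 1.5: 3.


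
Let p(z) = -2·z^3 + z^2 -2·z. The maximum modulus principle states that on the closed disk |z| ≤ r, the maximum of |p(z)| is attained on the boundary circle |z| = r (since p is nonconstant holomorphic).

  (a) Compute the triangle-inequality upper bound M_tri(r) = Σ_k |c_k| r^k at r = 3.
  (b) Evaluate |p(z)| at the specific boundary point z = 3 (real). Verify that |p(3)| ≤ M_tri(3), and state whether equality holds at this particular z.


Coefficients: c_0 = 0, c_1 = -2, c_2 = 1, c_3 = -2. Radius r = 3.
Part (a). Triangle bound: M_tri(r) = Σ_k |c_k| r^k
  = |0|·3^0 + |-2|·3^1 + |1|·3^2 + |-2|·3^3
  = 0 + 6 + 9 + 54 = 69.
This bounds M(r) := max_{|z|=r} |p(z)| from above; equality holds iff all terms c_k z^k can be made to align in phase at a single z on |z|=r.
Part (b). At z = 3 (real, on the circle |z| = r):
  p(3) = (0)·3^0 + (-2)·3^1 + (1)·3^2 + (-2)·3^3 = -51.
  |p(3)| = 51.
Check: |p(3)| = 51 ≤ 69 = M_tri(3). ✓ Equality does not hold at z = 3 (the coefficients have mixed signs, so the terms do not all align in phase there).

M_tri(3) = 69; |p(3)| = 51; equality at z=3: no.


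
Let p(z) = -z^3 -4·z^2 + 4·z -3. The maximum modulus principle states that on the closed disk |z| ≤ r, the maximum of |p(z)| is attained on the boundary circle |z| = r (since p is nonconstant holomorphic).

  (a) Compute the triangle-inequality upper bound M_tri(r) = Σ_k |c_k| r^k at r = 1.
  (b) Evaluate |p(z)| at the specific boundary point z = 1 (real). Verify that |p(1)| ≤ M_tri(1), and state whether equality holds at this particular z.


Coefficients: c_0 = -3, c_1 = 4, c_2 = -4, c_3 = -1. Radius r = 1.
Part (a). Triangle bound: M_tri(r) = Σ_k |c_k| r^k
  = |-3|·1^0 + |4|·1^1 + |-4|·1^2 + |-1|·1^3
  = 3 + 4 + 4 + 1 = 12.
This bounds M(r) := max_{|z|=r} |p(z)| from above; equality holds iff all terms c_k z^k can be made to align in phase at a single z on |z|=r.
Part (b). At z = 1 (real, on the circle |z| = r):
  p(1) = (-3)·1^0 + (4)·1^1 + (-4)·1^2 + (-1)·1^3 = -4.
  |p(1)| = 4.
Check: |p(1)| = 4 ≤ 12 = M_tri(1). ✓ Equality does not hold at z = 1 (the coefficients have mixed signs, so the terms do not all align in phase there).

M_tri(1) = 12; |p(1)| = 4; equality at z=1: no.


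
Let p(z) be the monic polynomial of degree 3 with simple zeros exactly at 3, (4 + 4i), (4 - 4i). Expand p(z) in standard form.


The polynomial is p(z) = ∏_{α ∈ S} (z − α), where S = {3, (4 + 4i), (4 - 4i)}.
Expanding the product yields: p(z) = z^3 -11·z^2 + 56·z -96.
Note conjugate pairs combine to real quadratics: (z − (4+4i))(z − (4−4i)) = z² − 8z + 32.
The resulting polynomial has degree 3 and real coefficients as required.

p(z) = z^3 -11·z^2 + 56·z -96.


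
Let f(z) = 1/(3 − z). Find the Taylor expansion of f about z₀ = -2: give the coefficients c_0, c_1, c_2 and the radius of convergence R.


Let w = z − z₀, so z = z₀ + w.
Then 3 − z = 3 − (z₀ + w) = (3 − z₀) − w = 5 − w.
f(z) = 1/(5 − w) = (1/(5)) · 1/(1 − w/(5)) = Σ_{n≥0} w^n / (5)^(n+1).
So c_n = 1/(5)^(n+1):
  c_0 = 1/(5)^1 = 1/5.
  c_1 = 1/(5)^2 = 1/25.
  c_2 = 1/(5)^3 = 1/125.
The series is valid for |w/d| < 1, i.e. |z − z₀| < |d|.
Radius of convergence: R = |3 − z₀| = |5| = 5 (distance from z₀ to the singularity z = 3).

c_0 = 1/5, c_1 = 1/25, c_2 = 1/125; R = 5.


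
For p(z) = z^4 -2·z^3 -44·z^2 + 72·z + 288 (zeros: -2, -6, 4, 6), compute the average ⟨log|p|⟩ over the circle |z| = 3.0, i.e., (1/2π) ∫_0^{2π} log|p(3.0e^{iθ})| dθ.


Zeros: -6, -2, 4, 6; r = 3.0.
Inside |z| < r: -2. Outside (|z| ≥ r): -6, 4, 6.
p(0) = 288, so log|p(0)| = log(288) = 5.6630.
Apply Jensen: I(r) = log|p(0)| + Σ_k log(r/|z_k|), summed over zeros inside |z| < r.
  log(r/|z_k|) for z_k = -2: log(3.0/2) = 0.4055
  Outside zeros (-6, 4, 6) contribute nothing to the Jensen sum.
Sum over inside zeros: 0.4055.
I(r) = log|p(0)| + (inside sum) = 5.6630 + 0.4055 = 6.0684.
Note: since some zeros are outside |z| ≤ r, the simplified n·log(r) form does NOT apply — only the inside zeros contribute.

I(r) ≈ 6.0684.


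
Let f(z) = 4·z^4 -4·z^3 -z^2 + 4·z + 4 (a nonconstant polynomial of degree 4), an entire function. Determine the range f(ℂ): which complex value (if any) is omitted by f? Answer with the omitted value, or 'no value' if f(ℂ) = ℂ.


Little Picard bounds the complement of f(ℂ) to at most one point.
For every w ∈ ℂ, the equation p(z) − w = 0 is a nonconstant polynomial in z and hence has at least one root by the fundamental theorem of algebra. So p is surjective onto ℂ, omitting no value.

Omitted value: no value.


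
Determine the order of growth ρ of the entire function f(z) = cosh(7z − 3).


cosh(w) is a linear combination of e^{iw} and e^{−iw} (or e^w, e^{−w} in the hyperbolic case), so |cosh(w)| ≤ e^{|w|}. With w = 7z − 3, |w| ≤ 7|z| + 3 = 7r + 3 on |z| = r, giving M(r) ≤ e^{7r + 3}, so ρ ≤ 1. On a suitable ray (z = it for sin/cos; z = t for sinh/cosh, t real → ∞), |cosh(7z − 3)| grows like e^{7|t|}/2, so ρ ≥ 1. Hence ρ = 1.
Therefore ρ = 1.

Order ρ = 1.


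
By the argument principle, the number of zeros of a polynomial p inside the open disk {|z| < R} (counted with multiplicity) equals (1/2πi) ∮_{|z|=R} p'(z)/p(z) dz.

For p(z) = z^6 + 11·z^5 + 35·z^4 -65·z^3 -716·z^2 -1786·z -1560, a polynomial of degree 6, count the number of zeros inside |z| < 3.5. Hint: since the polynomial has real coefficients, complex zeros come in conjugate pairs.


The zeros of p are: 4, (-3 + 1i), (-3 - 1i), -3, (-3 + 2i), (-3 - 2i).
Their magnitudes are: 4, 3.162, 3.162, 3, 3.606, 3.606.
Zeros with |z| < R = 3.5: (-3 + 1i), (-3 - 1i), -3.
Count = 3.
By the argument principle, (1/2πi) ∮_{|z|=R} p'(z)/p(z) dz equals exactly this count.

Number of zeros inside |z| < 3.5: 3.


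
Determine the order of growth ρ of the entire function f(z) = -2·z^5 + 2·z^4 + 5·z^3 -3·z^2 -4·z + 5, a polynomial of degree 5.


|f(z)| ≤ Σ|c_k|·r^k = O(r^5) as r → ∞. Polynomial growth is O(e^{r^ε}) for every ε > 0 (since r^5/e^{r^ε} → 0), so ρ ≤ ε for all ε > 0, i.e. ρ = 0. Every nonconstant polynomial has order 0.
Therefore ρ = 0.

Order ρ = 0.


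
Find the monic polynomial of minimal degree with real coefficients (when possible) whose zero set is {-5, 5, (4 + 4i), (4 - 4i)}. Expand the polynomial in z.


The polynomial is p(z) = ∏_{α ∈ S} (z − α), where S = {-5, 5, (4 + 4i), (4 - 4i)}.
Expanding the product yields: p(z) = z^4 -8·z^3 + 7·z^2 + 200·z -800.
Note conjugate pairs combine to real quadratics: (z − (4+4i))(z − (4−4i)) = z² − 8z + 32.
The resulting polynomial has degree 4 and real coefficients as required.

p(z) = z^4 -8·z^3 + 7·z^2 + 200·z -800.


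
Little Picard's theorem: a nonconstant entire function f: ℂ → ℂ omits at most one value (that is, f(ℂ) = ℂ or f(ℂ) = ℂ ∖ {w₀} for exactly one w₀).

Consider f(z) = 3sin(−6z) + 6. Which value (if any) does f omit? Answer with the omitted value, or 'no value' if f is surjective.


Little Picard bounds the complement of f(ℂ) to at most one point.
sin is entire and surjective onto ℂ: for every w ∈ ℂ, sin(ζ) = w has a solution ζ ∈ ℂ (e.g., via the complex inverse arcsin). With ζ = −6z this gives z = ζ/(-6). Then 3·sin(−6z) takes every value in 3·ℂ = ℂ, and adding 6 is a bijection of ℂ. So f is surjective and omits no value. (Note: only on the real line is sin bounded by [−1, 1].)

Omitted value: no value.


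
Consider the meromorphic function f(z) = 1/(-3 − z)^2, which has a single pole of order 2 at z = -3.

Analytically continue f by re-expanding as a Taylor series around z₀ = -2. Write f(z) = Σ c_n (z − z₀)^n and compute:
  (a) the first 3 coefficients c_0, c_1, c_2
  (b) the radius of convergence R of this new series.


Let w = z − z₀, so z = z₀ + w.
Then -3 − z = -3 − (z₀ + w) = (-3 − z₀) − w = -1 − w.
f(z) = 1/(-1 − w)^2 = (1/(-1)^2) · (1 − w/(-1))^{−2}.
By the binomial series (1−u)^{−2} = Σ_{n≥0} C(n+1, 1) u^n for |u|<1, with u = w/(-1):
  c_n = C(n+1, 1) / (-1)^(n+2).
  c_0 = 1/(-1)^2 = 1.
  c_1 = 2/(-1)^3 = -2.
  c_2 = 3/(-1)^4 = 3.
The series is valid for |w/d| < 1, i.e. |z − z₀| < |d|.
Radius of convergence: R = |-3 − z₀| = |-1| = 1 (distance from z₀ to the singularity z = -3).

c_0 = 1, c_1 = -2, c_2 = 3; R = 1.


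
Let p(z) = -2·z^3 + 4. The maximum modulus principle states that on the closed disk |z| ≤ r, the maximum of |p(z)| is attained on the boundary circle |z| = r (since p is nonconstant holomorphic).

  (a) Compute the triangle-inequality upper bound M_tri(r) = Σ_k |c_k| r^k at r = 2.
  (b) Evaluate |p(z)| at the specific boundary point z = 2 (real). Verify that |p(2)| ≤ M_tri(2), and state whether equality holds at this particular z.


Coefficients: c_0 = 4, c_1 = 0, c_2 = 0, c_3 = -2. Radius r = 2.
Part (a). Triangle bound: M_tri(r) = Σ_k |c_k| r^k
  = |4|·2^0 + |0|·2^1 + |0|·2^2 + |-2|·2^3
  = 4 + 0 + 0 + 16 = 20.
This bounds M(r) := max_{|z|=r} |p(z)| from above; equality holds iff all terms c_k z^k can be made to align in phase at a single z on |z|=r.
Part (b). At z = 2 (real, on the circle |z| = r):
  p(2) = (4)·2^0 + (0)·2^1 + (0)·2^2 + (-2)·2^3 = -12.
  |p(2)| = 12.
Check: |p(2)| = 12 ≤ 20 = M_tri(2). ✓ Equality does not hold at z = 2 (the coefficients have mixed signs, so the terms do not all align in phase there).

M_tri(2) = 20; |p(2)| = 12; equality at z=2: no.


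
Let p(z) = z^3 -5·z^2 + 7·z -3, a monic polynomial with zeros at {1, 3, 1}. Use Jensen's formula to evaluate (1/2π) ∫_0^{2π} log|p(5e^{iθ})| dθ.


Zeros: 1, 1, 3; r = 5.
Inside |z| < r: 1, 1, 3. Outside (|z| ≥ r): ∅.
p(0) = -3, so log|p(0)| = log(3) = 1.0986.
Apply Jensen: I(r) = log|p(0)| + Σ_k log(r/|z_k|), summed over zeros inside |z| < r.
  log(r/|z_k|) for z_k = 1: log(5/1) = 1.6094
  log(r/|z_k|) for z_k = 3: log(5/3) = 0.5108
  log(r/|z_k|) for z_k = 1: log(5/1) = 1.6094
Sum over inside zeros: 3.7297.
I(r) = log|p(0)| + (inside sum) = 1.0986 + 3.7297 = 4.8283.
Closed form (all zeros inside, monic): I(r) = n·log(r) = 3·log(5) = 4.8283. ✓

I(r) ≈ 4.8283.


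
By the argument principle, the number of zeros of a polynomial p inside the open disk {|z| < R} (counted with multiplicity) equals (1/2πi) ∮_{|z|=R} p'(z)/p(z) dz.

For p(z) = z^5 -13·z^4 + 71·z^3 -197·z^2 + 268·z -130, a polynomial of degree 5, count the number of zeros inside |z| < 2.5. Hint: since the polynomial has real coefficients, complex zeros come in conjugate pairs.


The zeros of p are: (3 + 2i), (3 - 2i), (3 + 1i), (3 - 1i), 1.
Their magnitudes are: 3.606, 3.606, 3.162, 3.162, 1.
Zeros with |z| < R = 2.5: 1.
Count = 1.
By the argument principle, (1/2πi) ∮_{|z|=R} p'(z)/p(z) dz equals exactly this count.

Number of zeros inside |z| < 2.5: 1.


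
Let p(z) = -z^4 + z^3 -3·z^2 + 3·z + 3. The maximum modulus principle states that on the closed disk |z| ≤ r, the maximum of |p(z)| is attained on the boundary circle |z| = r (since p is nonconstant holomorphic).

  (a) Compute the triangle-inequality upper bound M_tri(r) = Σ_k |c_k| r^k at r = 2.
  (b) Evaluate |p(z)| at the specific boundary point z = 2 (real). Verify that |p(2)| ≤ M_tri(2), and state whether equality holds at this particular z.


Coefficients: c_0 = 3, c_1 = 3, c_2 = -3, c_3 = 1, c_4 = -1. Radius r = 2.
Part (a). Triangle bound: M_tri(r) = Σ_k |c_k| r^k
  = |3|·2^0 + |3|·2^1 + |-3|·2^2 + |1|·2^3 + |-1|·2^4
  = 3 + 6 + 12 + 8 + 16 = 45.
This bounds M(r) := max_{|z|=r} |p(z)| from above; equality holds iff all terms c_k z^k can be made to align in phase at a single z on |z|=r.
Part (b). At z = 2 (real, on the circle |z| = r):
  p(2) = (3)·2^0 + (3)·2^1 + (-3)·2^2 + (1)·2^3 + (-1)·2^4 = -11.
  |p(2)| = 11.
Check: |p(2)| = 11 ≤ 45 = M_tri(2). ✓ Equality does not hold at z = 2 (the coefficients have mixed signs, so the terms do not all align in phase there).

M_tri(2) = 45; |p(2)| = 11; equality at z=2: no.


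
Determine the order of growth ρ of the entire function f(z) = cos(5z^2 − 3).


Write cos(w) = (e^{iw} ± e^{−iw})/(2 or 2i), so |cos(w)| ≤ e^{|w|}. With w = 5z^2 − 3, |w| ≤ 5r^2 + 3 on |z|=r, giving M(r) ≤ e^{5r^2 + 3} and ρ ≤ 2. For the lower bound, choose z on |z|=r with 5z^2 purely imaginary of modulus 5r^2; then |cos(5z^2 − 3)| grows like e^{5r^2}/2, so ρ ≥ 2. Hence ρ = 2.
Therefore ρ = 2.

Order ρ = 2.


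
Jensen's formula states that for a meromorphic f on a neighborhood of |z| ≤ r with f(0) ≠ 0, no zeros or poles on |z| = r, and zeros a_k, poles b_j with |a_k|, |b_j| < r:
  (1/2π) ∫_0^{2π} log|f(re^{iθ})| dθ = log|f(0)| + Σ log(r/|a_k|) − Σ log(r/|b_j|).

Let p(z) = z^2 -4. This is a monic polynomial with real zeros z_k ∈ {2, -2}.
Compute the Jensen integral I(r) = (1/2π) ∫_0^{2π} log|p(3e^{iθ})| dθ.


Zeros: -2, 2; r = 3.
Inside |z| < r: -2, 2. Outside (|z| ≥ r): ∅.
p(0) = -4, so log|p(0)| = log(4) = 1.3863.
Apply Jensen: I(r) = log|p(0)| + Σ_k log(r/|z_k|), summed over zeros inside |z| < r.
  log(r/|z_k|) for z_k = 2: log(3/2) = 0.4055
  log(r/|z_k|) for z_k = -2: log(3/2) = 0.4055
Sum over inside zeros: 0.8109.
I(r) = log|p(0)| + (inside sum) = 1.3863 + 0.8109 = 2.1972.
Closed form (all zeros inside, monic): I(r) = n·log(r) = 2·log(3) = 2.1972. ✓

I(r) ≈ 2.1972.


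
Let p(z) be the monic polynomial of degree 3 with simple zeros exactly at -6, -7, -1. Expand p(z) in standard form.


The polynomial is p(z) = ∏_{α ∈ S} (z − α), where S = {-6, -7, -1}.
Expanding the product yields: p(z) = z^3 + 14·z^2 + 55·z + 42.
The resulting polynomial has degree 3 and real coefficients as required.

p(z) = z^3 + 14·z^2 + 55·z + 42.


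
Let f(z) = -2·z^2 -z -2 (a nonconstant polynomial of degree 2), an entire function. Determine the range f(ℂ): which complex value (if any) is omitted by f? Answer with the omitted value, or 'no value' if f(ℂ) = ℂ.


Little Picard bounds the complement of f(ℂ) to at most one point.
For every w ∈ ℂ, the equation p(z) − w = 0 is a nonconstant polynomial in z and hence has at least one root by the fundamental theorem of algebra. So p is surjective onto ℂ, omitting no value.

Omitted value: no value.


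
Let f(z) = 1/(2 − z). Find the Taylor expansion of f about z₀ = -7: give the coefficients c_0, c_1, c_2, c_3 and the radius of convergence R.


Let w = z − z₀, so z = z₀ + w.
Then 2 − z = 2 − (z₀ + w) = (2 − z₀) − w = 9 − w.
f(z) = 1/(9 − w) = (1/(9)) · 1/(1 − w/(9)) = Σ_{n≥0} w^n / (9)^(n+1).
So c_n = 1/(9)^(n+1):
  c_0 = 1/(9)^1 = 1/9.
  c_1 = 1/(9)^2 = 1/81.
  c_2 = 1/(9)^3 = 1/729.
  c_3 = 1/(9)^4 = 1/6561.
The series is valid for |w/d| < 1, i.e. |z − z₀| < |d|.
Radius of convergence: R = |2 − z₀| = |9| = 9 (distance from z₀ to the singularity z = 2).

c_0 = 1/9, c_1 = 1/81, c_2 = 1/729, c_3 = 1/6561; R = 9.


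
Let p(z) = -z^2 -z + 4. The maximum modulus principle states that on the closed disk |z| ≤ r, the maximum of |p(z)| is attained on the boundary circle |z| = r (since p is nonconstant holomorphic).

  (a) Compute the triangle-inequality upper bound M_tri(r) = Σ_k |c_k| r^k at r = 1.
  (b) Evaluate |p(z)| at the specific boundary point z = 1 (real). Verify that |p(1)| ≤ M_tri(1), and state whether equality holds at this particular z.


Coefficients: c_0 = 4, c_1 = -1, c_2 = -1. Radius r = 1.
Part (a). Triangle bound: M_tri(r) = Σ_k |c_k| r^k
  = |4|·1^0 + |-1|·1^1 + |-1|·1^2
  = 4 + 1 + 1 = 6.
This bounds M(r) := max_{|z|=r} |p(z)| from above; equality holds iff all terms c_k z^k can be made to align in phase at a single z on |z|=r.
Part (b). At z = 1 (real, on the circle |z| = r):
  p(1) = (4)·1^0 + (-1)·1^1 + (-1)·1^2 = 2.
  |p(1)| = 2.
Check: |p(1)| = 2 ≤ 6 = M_tri(1). ✓ Equality does not hold at z = 1 (the coefficients have mixed signs, so the terms do not all align in phase there).

M_tri(1) = 6; |p(1)| = 2; equality at z=1: no.


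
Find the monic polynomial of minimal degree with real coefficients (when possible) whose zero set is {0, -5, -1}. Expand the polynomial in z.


The polynomial is p(z) = ∏_{α ∈ S} (z − α), where S = {0, -5, -1}.
Expanding the product yields: p(z) = z^3 + 6·z^2 + 5·z.
The resulting polynomial has degree 3 and real coefficients as required.

p(z) = z^3 + 6·z^2 + 5·z.


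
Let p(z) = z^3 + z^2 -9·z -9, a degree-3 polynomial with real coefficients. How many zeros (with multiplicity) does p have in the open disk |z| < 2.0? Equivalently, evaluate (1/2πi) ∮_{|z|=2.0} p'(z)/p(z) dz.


The zeros of p are: 3, -1, -3.
Their magnitudes are: 3, 1, 3.
Zeros with |z| < R = 2.0: -1.
Count = 1.
By the argument principle, (1/2πi) ∮_{|z|=R} p'(z)/p(z) dz equals exactly this count.

Number of zeros inside |z| < 2.0: 1.


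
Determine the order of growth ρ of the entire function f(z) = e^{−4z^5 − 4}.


|e^{−4z^5 − 4}| = e^{Re(-4·z^5) + -4} ≤ e^{4|z|^5 + -4} = e^{4r^5 + -4} on |z| = r, so ρ ≤ 5. Choosing z on |z|=r so that -4·z^5 is real positive (always possible by picking arg z appropriately) gives |f(z)| = e^{4r^5 + -4}, matching the bound. The additive constant -4 does not affect log log M(r) ~ 5·log r. Hence ρ = 5.
Therefore ρ = 5.

Order ρ = 5.


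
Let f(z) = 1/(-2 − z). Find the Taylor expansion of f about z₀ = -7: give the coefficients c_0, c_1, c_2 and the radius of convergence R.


Let w = z − z₀, so z = z₀ + w.
Then -2 − z = -2 − (z₀ + w) = (-2 − z₀) − w = 5 − w.
f(z) = 1/(5 − w) = (1/(5)) · 1/(1 − w/(5)) = Σ_{n≥0} w^n / (5)^(n+1).
So c_n = 1/(5)^(n+1):
  c_0 = 1/(5)^1 = 1/5.
  c_1 = 1/(5)^2 = 1/25.
  c_2 = 1/(5)^3 = 1/125.
The series is valid for |w/d| < 1, i.e. |z − z₀| < |d|.
Radius of convergence: R = |-2 − z₀| = |5| = 5 (distance from z₀ to the singularity z = -2).

c_0 = 1/5, c_1 = 1/25, c_2 = 1/125; R = 5.
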